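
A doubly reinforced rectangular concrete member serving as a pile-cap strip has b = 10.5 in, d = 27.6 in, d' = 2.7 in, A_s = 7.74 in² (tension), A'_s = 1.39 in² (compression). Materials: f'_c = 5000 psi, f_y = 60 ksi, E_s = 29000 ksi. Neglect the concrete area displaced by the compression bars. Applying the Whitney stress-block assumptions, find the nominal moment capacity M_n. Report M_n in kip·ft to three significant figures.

M_n ≈ 914 kip·ft

Assume both steels yield.
a = (A_s − A'_s) f_y/(0.85 f'_c b) = (7.74 − 1.39) × 60/(0.85 × 5 × 10.5) = 8.538 in.
c = a/β₁ = 8.538/0.8 = 10.673 in; ε'_s = 0.003(c − d')/c = 0.0022 ≥ ε_y = 0.0021, so the compression steel yields.
M_n = (A_s − A'_s) f_y (d − a/2) + A'_s f_y (d − d') = 381 × (27.6 − 4.269) + 83.4 × (27.6 − 2.7) = 8889.1 + 2076.7 = 10965.8 kip·in = 10965.8/12 = 913.82 kip·ft.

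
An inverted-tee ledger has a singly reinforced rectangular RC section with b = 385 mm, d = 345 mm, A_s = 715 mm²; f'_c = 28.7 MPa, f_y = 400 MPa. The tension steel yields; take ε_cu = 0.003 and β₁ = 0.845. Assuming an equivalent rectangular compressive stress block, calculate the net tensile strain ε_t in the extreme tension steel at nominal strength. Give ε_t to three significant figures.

a = A_s f_y/(0.85 f'_c b) = 30.45 mm.
β₁ = 0.845, so c = a/β₁ = 30.45/0.845 = 36.04 mm.
From the linear strain diagram with ε_cu = 0.003: ε_t = 0.003 (d − c)/c = 0.003 × (345 − 36.04)/36.04 = 0.0257.
Since ε_t ≥ 0.005, the section is tension-controlled.

ε_t ≈ 0.0257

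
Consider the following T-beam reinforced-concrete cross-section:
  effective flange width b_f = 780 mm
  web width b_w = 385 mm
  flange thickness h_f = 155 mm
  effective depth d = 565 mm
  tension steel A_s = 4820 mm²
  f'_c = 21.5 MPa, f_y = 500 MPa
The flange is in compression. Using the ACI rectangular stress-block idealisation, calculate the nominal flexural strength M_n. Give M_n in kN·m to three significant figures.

M_n ≈ 1160 kN·m

Tension: T = A_s f_y = 4820 × 500 = 2410000 N.
Try a within the flange: a = T/(0.85 f'_c b_f) = 2410000/(0.85 × 21.5 × 780) = 169.07 mm.
a = 169.07 > h_f = 155 mm: the block extends into the web. Split into flange-overhang and web parts.
C_f = 0.85 f'_c (b_f − b_w) h_f = 0.85 × 21.5 × (780 − 385) × 155 = 1118887 N.
Remaining web compression depth: a_w = (T − C_f)/(0.85 f'_c b_w) = (2410000 − 1118887)/(0.85 × 21.5 × 385) = 183.50 mm.
M_n = C_f(d − h_f/2) + (T − C_f)(d − a_w/2) = 1118887 × (565 − 77.5) + 1291113 × (565 − 91.75) = 545.46 + 611.02 = 1156.48 × 10⁶ N·mm.
M_n = 1156.48 kN·m.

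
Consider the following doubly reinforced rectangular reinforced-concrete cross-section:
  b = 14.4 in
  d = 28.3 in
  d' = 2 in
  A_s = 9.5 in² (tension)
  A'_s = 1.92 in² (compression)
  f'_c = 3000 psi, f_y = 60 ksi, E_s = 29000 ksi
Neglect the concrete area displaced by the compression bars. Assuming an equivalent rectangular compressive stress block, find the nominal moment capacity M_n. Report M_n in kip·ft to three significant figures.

M_n ≈ 1090 kip·ft

Assume both steels yield.
a = (A_s − A'_s) f_y/(0.85 f'_c b) = (9.5 − 1.92) × 60/(0.85 × 3 × 14.4) = 12.386 in.
c = a/β₁ = 12.386/0.85 = 14.572 in; ε'_s = 0.003(c − d')/c = 0.0026 ≥ ε_y = 0.0021, so the compression steel yields.
M_n = (A_s − A'_s) f_y (d − a/2) + A'_s f_y (d − d') = 454.8 × (28.3 − 6.193) + 115.2 × (28.3 − 2) = 10054.3 + 3029.8 = 13084.1 kip·in = 13084.1/12 = 1090.34 kip·ft.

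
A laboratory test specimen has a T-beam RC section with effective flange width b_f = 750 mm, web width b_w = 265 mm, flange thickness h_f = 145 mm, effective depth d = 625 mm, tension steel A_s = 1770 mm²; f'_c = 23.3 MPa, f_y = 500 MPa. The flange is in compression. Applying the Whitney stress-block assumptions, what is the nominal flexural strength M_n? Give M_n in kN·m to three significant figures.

Tension: T = A_s f_y = 1770 × 500 = 885000 N.
Try a within the flange: a = T/(0.85 f'_c b_f) = 885000/(0.85 × 23.3 × 750) = 59.58 mm.
Since a = 59.58 ≤ h_f = 145 mm, the stress block lies entirely in the flange; analyse as a rectangular beam of width b_f.
M_n = T(d − a/2) = 885000 × (625 − 29.79) = 526.76 × 10⁶ N·mm.
M_n = 526.76 kN·m.

M_n ≈ 527 kN·m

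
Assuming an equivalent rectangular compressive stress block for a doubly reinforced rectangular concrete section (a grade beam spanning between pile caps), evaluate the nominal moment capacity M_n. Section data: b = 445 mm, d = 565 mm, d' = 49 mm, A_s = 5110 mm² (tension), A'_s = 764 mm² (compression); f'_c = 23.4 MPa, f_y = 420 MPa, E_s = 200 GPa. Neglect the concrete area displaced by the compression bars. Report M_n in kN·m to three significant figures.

M_n ≈ 1010 kN·m

Assume both tension and compression steel yield.
Net tension couple steel: A_s − A'_s = 4346 mm².
a = (A_s − A'_s) f_y / (0.85 f'_c b) = 1825320/(0.85 × 23.4 × 445) = 206.23 mm.
c = a/β₁ = 206.23/0.85 = 242.62 mm; ε'_s = 0.003(c − d')/c = 0.0024 ≥ f_y/E_s = 0.0021, so compression steel does yield.
M_n = (A_s − A'_s) f_y (d − a/2) + A'_s f_y (d − d') = [1825320 × (565 − 103.115) + 320880 × (565 − 49)] × 10⁻⁶ = 843.09 + 165.57 = 1008.66 kN·m.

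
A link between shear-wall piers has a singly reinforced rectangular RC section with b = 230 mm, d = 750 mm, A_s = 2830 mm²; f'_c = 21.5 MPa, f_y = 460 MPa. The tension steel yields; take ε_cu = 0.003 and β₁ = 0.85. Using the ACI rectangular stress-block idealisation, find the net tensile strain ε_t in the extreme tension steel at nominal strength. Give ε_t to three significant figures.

a = A_s f_y/(0.85 f'_c b) = 309.71 mm.
β₁ = 0.85, so c = a/β₁ = 309.71/0.85 = 364.36 mm.
From the linear strain diagram with ε_cu = 0.003: ε_t = 0.003 (d − c)/c = 0.003 × (750 − 364.36)/364.36 = 0.00318.
ε_t < 0.004 — the section is over-reinforced for flexure under ACI limits.

ε_t ≈ 0.00318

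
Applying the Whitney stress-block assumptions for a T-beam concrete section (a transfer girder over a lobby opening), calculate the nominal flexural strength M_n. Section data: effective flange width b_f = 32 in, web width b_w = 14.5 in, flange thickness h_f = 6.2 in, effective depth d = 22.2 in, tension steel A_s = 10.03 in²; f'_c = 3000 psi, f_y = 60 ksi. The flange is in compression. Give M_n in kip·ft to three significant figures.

M_n ≈ 923 kip·ft

Tension: T = A_s f_y = 10.03 × 60 = 601.8 kips.
Try a within the flange: a = T/(0.85 f'_c b_f) = 601.8/(0.85 × 3 × 32) = 7.375 in.
a = 7.375 > h_f = 6.2 in: the block extends into the web. Split into flange-overhang and web parts.
C_f = 0.85 f'_c (b_f − b_w) h_f = 0.85 × 3 × (32 − 14.5) × 6.2 = 276.7 kips.
Remaining web compression depth: a_w = (T − C_f)/(0.85 f'_c b_w) = (601.8 − 276.7)/(0.85 × 3 × 14.5) = 8.792 in.
M_n = C_f(d − h_f/2) + (T − C_f)(d − a_w/2) = 276.7 × (22.2 − 3.1) + 325.1 × (22.2 − 4.396) = 5285.0 + 5788.1 = 11073.1 kip·in.
M_n = 11073.1/12 = 922.76 kip·ft.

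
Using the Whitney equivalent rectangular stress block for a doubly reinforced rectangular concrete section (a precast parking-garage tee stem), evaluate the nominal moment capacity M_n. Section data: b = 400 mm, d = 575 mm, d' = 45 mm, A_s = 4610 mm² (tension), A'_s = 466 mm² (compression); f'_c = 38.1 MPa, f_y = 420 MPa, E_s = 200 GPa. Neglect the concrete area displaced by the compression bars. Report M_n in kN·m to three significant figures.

M_n ≈ 988 kN·m

Assume both tension and compression steel yield.
Net tension couple steel: A_s − A'_s = 4144 mm².
a = (A_s − A'_s) f_y / (0.85 f'_c b) = 1740480/(0.85 × 38.1 × 400) = 134.36 mm.
c = a/β₁ = 134.36/0.778 = 172.70 mm; ε'_s = 0.003(c − d')/c = 0.0022 ≥ f_y/E_s = 0.0021, so compression steel does yield.
M_n = (A_s − A'_s) f_y (d − a/2) + A'_s f_y (d − d') = [1740480 × (575 − 67.18) + 195720 × (575 − 45)] × 10⁻⁶ = 883.85 + 103.73 = 987.58 kN·m.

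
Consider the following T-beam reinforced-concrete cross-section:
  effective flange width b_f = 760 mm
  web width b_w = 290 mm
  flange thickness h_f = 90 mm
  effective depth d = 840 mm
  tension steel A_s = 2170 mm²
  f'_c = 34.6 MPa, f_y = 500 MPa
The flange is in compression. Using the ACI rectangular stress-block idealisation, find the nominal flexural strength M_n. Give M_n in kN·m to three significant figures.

M_n ≈ 885 kN·m

Tension: T = A_s f_y = 2170 × 500 = 1085000 N.
Try a within the flange: a = T/(0.85 f'_c b_f) = 1085000/(0.85 × 34.6 × 760) = 48.54 mm.
Since a = 48.54 ≤ h_f = 90 mm, the stress block lies entirely in the flange; analyse as a rectangular beam of width b_f.
M_n = T(d − a/2) = 1085000 × (840 − 24.27) = 885.07 × 10⁶ N·mm.
M_n = 885.07 kN·m.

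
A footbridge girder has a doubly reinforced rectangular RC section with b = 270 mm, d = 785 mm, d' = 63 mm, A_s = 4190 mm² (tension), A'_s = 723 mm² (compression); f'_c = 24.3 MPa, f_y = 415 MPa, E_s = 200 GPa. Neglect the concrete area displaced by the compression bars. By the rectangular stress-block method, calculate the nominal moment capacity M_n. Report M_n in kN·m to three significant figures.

Assume both tension and compression steel yield.
Net tension couple steel: A_s − A'_s = 3467 mm².
a = (A_s − A'_s) f_y / (0.85 f'_c b) = 1438805/(0.85 × 24.3 × 270) = 258.00 mm.
c = a/β₁ = 258.00/0.85 = 303.53 mm; ε'_s = 0.003(c − d')/c = 0.0024 ≥ f_y/E_s = 0.0021, so compression steel does yield.
M_n = (A_s − A'_s) f_y (d − a/2) + A'_s f_y (d − d') = [1438805 × (785 − 129) + 300045 × (785 − 63)] × 10⁻⁶ = 943.86 + 216.63 = 1160.49 kN·m.

M_n ≈ 1160 kN·m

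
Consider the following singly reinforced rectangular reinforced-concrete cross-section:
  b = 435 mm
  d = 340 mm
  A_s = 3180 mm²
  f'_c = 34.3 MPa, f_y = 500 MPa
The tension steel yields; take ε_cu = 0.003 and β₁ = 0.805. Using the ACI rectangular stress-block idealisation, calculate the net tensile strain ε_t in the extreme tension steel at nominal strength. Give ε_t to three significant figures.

ε_t ≈ 0.00355

a = A_s f_y/(0.85 f'_c b) = 125.37 mm.
β₁ = 0.805, so c = a/β₁ = 125.37/0.805 = 155.74 mm.
From the linear strain diagram with ε_cu = 0.003: ε_t = 0.003 (d − c)/c = 0.003 × (340 − 155.74)/155.74 = 0.00355.
ε_t < 0.004 — the section is over-reinforced for flexure under ACI limits.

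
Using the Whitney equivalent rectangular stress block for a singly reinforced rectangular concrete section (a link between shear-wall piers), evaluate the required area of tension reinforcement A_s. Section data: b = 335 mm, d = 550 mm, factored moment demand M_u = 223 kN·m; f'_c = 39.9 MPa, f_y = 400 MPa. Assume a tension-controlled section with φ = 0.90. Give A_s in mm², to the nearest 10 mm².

A_s ≈ 1170 mm²

M_n = M_u/φ = 223/0.90 = 247.778 kN·m.
With M_n = 0.85 f'_c a b (d − a/2), solve the quadratic for a:
a = d − √(d² − 2M_n/(0.85 f'_c b)) = 550 − √(550² − 2 × 247.778×10⁶/(0.85 × 39.9 × 335)) = 41.19 mm.
A_s = 0.85 f'_c a b / f_y = 0.85 × 39.9 × 41.19 × 335 / 400 = 1170.0 mm².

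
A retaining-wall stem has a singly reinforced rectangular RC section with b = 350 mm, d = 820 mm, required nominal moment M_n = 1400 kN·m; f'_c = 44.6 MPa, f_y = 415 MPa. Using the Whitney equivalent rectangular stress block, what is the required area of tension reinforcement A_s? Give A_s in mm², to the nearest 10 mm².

With M_n = 0.85 f'_c a b (d − a/2), solve the quadratic for a:
a = d − √(d² − 2M_n/(0.85 f'_c b)) = 820 − √(820² − 2 × 1400×10⁶/(0.85 × 44.6 × 350)) = 140.75 mm.
A_s = 0.85 f'_c a b / f_y = 0.85 × 44.6 × 140.75 × 350 / 415 = 4500.1 mm².

A_s ≈ 4500 mm²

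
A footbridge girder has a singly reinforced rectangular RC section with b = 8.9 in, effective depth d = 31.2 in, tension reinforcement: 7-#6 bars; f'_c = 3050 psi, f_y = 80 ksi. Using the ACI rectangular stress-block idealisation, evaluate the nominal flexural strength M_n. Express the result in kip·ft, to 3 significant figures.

A_s = 7 × 0.44 = 3.08 in².
T = A_s f_y = 3.08 × 80 = 246.4 kips.
a = T/(0.85 f'_c b) = 246.4/(0.85 × 3.05 × 8.9) = 10.679 in.
M_n = T(d − a/2) = 246.4 × (31.2 − 5.3395) = 6372.0 kip·in = 6372.0/12 = 531.00 kip·ft.

M_n ≈ 531 kip·ft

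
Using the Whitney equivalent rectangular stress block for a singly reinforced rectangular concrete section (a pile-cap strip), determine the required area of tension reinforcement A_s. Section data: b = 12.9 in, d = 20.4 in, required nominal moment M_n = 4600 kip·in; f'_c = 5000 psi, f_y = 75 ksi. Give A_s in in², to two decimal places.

A_s ≈ 3.39 in²

From M_n = 0.85 f'_c a b (d − a/2):
a = d − √(d² − 2M_n/(0.85 f'_c b)) = 20.4 − √(20.4² − 2 × 4600/(0.85 × 5 × 12.9)) = 4.641 in.
A_s = 0.85 f'_c a b / f_y = 0.85 × 5 × 4.641 × 12.9 / 75 = 3.393 in².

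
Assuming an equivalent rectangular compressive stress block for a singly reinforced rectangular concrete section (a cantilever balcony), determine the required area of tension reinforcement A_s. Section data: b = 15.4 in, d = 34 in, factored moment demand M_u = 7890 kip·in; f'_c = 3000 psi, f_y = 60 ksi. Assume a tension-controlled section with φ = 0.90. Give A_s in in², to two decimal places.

A_s ≈ 4.82 in²

M_n = M_u/φ = 7890/0.90 = 8766.67 kip·in.
From M_n = 0.85 f'_c a b (d − a/2):
a = d − √(d² − 2M_n/(0.85 f'_c b)) = 34 − √(34² − 2 × 8766.67/(0.85 × 3 × 15.4)) = 7.363 in.
A_s = 0.85 f'_c a b / f_y = 0.85 × 3 × 7.363 × 15.4 / 60 = 4.819 in².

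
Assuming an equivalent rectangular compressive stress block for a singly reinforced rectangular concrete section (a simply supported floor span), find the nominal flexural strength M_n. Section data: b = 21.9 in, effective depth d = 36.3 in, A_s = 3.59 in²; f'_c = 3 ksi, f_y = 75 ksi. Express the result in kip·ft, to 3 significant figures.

M_n ≈ 760 kip·ft

T = A_s f_y = 3.59 × 75 = 269.25 kips.
a = T/(0.85 f'_c b) = 269.25/(0.85 × 3 × 21.9) = 4.821 in.
M_n = T(d − a/2) = 269.25 × (36.3 − 2.4105) = 9124.7 kip·in = 9124.7/12 = 760.39 kip·ft.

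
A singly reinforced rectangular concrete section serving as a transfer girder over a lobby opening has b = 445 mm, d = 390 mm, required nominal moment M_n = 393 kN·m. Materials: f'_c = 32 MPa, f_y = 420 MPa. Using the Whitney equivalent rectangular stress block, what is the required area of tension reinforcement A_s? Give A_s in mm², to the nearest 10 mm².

A_s ≈ 2730 mm²

With M_n = 0.85 f'_c a b (d − a/2), solve the quadratic for a:
a = d − √(d² − 2M_n/(0.85 f'_c b)) = 390 − √(390² − 2 × 393×10⁶/(0.85 × 32 × 445)) = 94.77 mm.
A_s = 0.85 f'_c a b / f_y = 0.85 × 32 × 94.77 × 445 / 420 = 2731.2 mm².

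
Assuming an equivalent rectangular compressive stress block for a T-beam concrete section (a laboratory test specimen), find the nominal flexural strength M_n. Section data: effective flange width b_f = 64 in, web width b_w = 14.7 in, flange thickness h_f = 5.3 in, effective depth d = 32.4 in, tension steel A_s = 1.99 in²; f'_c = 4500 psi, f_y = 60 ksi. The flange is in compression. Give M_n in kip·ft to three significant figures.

M_n ≈ 320 kip·ft

Tension: T = A_s f_y = 1.99 × 60 = 119.4 kips.
Try a within the flange: a = T/(0.85 f'_c b_f) = 119.4/(0.85 × 4.5 × 64) = 0.488 in.
Since a = 0.488 ≤ h_f = 5.3 in, the stress block lies entirely in the flange; analyse as a rectangular beam of width b_f.
M_n = T(d − a/2) = 119.4 × (32.4 − 0.244) = 3839.4 kip·in.
M_n = 3839.4/12 = 319.95 kip·ft.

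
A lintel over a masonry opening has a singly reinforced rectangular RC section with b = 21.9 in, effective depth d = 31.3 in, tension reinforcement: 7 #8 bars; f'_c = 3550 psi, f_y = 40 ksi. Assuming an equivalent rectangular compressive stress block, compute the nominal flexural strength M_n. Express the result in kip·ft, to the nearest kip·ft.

A_s = 7 × 0.79 = 5.53 in².
T = A_s f_y = 5.53 × 40 = 221.2 kips.
a = T/(0.85 f'_c b) = 221.2/(0.85 × 3.55 × 21.9) = 3.347 in.
M_n = T(d − a/2) = 221.2 × (31.3 − 1.6735) = 6553.4 kip·in = 6553.4/12 = 546.12 kip·ft.

M_n ≈ 546 kip·ft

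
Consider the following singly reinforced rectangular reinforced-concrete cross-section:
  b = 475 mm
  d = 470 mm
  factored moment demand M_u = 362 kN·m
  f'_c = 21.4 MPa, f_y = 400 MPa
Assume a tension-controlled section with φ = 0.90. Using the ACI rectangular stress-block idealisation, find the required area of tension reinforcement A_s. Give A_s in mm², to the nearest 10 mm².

A_s ≈ 2430 mm²

M_n = M_u/φ = 362/0.90 = 402.222 kN·m.
With M_n = 0.85 f'_c a b (d − a/2), solve the quadratic for a:
a = d − √(d² − 2M_n/(0.85 f'_c b)) = 470 − √(470² − 2 × 402.222×10⁶/(0.85 × 21.4 × 475)) = 112.51 mm.
A_s = 0.85 f'_c a b / f_y = 0.85 × 21.4 × 112.51 × 475 / 400 = 2430.3 mm².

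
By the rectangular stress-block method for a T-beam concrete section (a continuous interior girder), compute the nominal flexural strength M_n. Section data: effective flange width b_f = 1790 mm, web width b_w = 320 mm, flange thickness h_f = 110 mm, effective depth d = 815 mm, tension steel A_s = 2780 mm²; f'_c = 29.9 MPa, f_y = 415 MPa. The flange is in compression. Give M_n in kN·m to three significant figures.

M_n ≈ 926 kN·m

Tension: T = A_s f_y = 2780 × 415 = 1153700 N.
Try a within the flange: a = T/(0.85 f'_c b_f) = 1153700/(0.85 × 29.9 × 1790) = 25.36 mm.
Since a = 25.36 ≤ h_f = 110 mm, the stress block lies entirely in the flange; analyse as a rectangular beam of width b_f.
M_n = T(d − a/2) = 1153700 × (815 − 12.68) = 925.64 × 10⁶ N·mm.
M_n = 925.64 kN·m.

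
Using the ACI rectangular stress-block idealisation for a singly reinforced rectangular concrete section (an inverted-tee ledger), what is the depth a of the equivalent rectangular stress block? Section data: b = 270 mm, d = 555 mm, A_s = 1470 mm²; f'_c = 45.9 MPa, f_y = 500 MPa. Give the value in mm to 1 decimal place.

a ≈ 69.8 mm

T = A_s f_y = 1470 × 500 = 735000 N = 735 kN.
Setting C = 0.85 f'_c a b equal to T: a = 735000/(0.85 × 45.9 × 270) = 69.8 mm.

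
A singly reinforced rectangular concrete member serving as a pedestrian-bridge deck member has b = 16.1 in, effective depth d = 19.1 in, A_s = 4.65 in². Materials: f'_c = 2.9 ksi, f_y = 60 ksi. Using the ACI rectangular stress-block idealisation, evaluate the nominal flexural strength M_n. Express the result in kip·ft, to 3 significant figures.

M_n ≈ 362 kip·ft

T = A_s f_y = 4.65 × 60 = 279 kips.
a = T/(0.85 f'_c b) = 279/(0.85 × 2.9 × 16.1) = 7.030 in.
M_n = T(d − a/2) = 279 × (19.1 − 3.515) = 4348.2 kip·in = 4348.2/12 = 362.35 kip·ft.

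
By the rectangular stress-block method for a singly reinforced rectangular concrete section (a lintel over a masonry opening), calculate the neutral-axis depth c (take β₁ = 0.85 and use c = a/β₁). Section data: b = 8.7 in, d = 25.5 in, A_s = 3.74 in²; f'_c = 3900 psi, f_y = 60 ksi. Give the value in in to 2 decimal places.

c ≈ 9.15 in

T = A_s f_y = 3.74 × 60 = 224.4 kips.
a = T/(0.85 f'_c b) = 224.4/(0.85 × 3.9 × 8.7) = 7.7807 in.
With β₁ = 0.85, c = a/β₁ = 7.7807/0.85 = 9.15 in.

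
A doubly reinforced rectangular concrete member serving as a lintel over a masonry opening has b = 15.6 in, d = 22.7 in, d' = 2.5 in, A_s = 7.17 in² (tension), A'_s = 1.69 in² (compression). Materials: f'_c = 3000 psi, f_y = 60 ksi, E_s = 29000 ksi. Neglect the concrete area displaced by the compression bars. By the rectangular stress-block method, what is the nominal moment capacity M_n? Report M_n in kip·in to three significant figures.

M_n ≈ 8150 kip·in

Assume both steels yield.
a = (A_s − A'_s) f_y/(0.85 f'_c b) = (7.17 − 1.69) × 60/(0.85 × 3 × 15.6) = 8.265 in.
c = a/β₁ = 8.265/0.85 = 9.724 in; ε'_s = 0.003(c − d')/c = 0.0022 ≥ ε_y = 0.0021, so the compression steel yields.
M_n = (A_s − A'_s) f_y (d − a/2) + A'_s f_y (d − d') = 328.8 × (22.7 − 4.1325) + 101.4 × (22.7 − 2.5) = 6105.0 + 2048.3 = 8153.3 kip·in.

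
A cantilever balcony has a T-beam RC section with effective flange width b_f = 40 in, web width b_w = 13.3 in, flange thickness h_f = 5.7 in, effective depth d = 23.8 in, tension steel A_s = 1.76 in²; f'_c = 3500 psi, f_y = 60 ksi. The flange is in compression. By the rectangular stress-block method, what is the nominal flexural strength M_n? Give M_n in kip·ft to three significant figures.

M_n ≈ 206 kip·ft

Tension: T = A_s f_y = 1.76 × 60 = 105.6 kips.
Try a within the flange: a = T/(0.85 f'_c b_f) = 105.6/(0.85 × 3.5 × 40) = 0.887 in.
Since a = 0.887 ≤ h_f = 5.7 in, the stress block lies entirely in the flange; analyse as a rectangular beam of width b_f.
M_n = T(d − a/2) = 105.6 × (23.8 − 0.4435) = 2466.4 kip·in.
M_n = 2466.4/12 = 205.53 kip·ft.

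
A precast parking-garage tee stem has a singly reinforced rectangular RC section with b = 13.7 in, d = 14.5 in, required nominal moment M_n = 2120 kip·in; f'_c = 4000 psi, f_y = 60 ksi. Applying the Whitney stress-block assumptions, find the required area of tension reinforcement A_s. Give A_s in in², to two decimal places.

From M_n = 0.85 f'_c a b (d − a/2):
a = d − √(d² − 2M_n/(0.85 f'_c b)) = 14.5 − √(14.5² − 2 × 2120/(0.85 × 4 × 13.7)) = 3.581 in.
A_s = 0.85 f'_c a b / f_y = 0.85 × 4 × 3.581 × 13.7 / 60 = 2.780 in².

A_s ≈ 2.78 in²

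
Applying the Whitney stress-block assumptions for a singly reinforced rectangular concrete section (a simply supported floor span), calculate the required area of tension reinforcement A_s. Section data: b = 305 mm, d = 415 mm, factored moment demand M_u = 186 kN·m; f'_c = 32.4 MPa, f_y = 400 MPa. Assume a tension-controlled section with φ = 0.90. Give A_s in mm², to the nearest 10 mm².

M_n = M_u/φ = 186/0.90 = 206.667 kN·m.
With M_n = 0.85 f'_c a b (d − a/2), solve the quadratic for a:
a = d − √(d² − 2M_n/(0.85 f'_c b)) = 415 − √(415² − 2 × 206.667×10⁶/(0.85 × 32.4 × 305)) = 64.26 mm.
A_s = 0.85 f'_c a b / f_y = 0.85 × 32.4 × 64.26 × 305 / 400 = 1349.4 mm².

A_s ≈ 1350 mm²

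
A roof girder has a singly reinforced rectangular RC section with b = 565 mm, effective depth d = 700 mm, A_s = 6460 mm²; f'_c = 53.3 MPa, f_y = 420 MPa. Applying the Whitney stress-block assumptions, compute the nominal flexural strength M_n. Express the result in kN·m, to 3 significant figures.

M_n ≈ 1760 kN·m

T = A_s f_y = 6460 × 420 = 2713200 N = 2713.2 kN.
From C = T: a = T/(0.85 f'_c b) = 2713200/(0.85 × 53.3 × 565) = 106.00 mm.
M_n = T(d − a/2) = 2713.2 kN × (700 − 53) mm = 1755.44 kN·m.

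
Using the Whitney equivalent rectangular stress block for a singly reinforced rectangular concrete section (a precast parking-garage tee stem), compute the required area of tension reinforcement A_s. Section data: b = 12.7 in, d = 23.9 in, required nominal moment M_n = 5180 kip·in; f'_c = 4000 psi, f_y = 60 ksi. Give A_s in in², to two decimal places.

From M_n = 0.85 f'_c a b (d − a/2):
a = d − √(d² − 2M_n/(0.85 f'_c b)) = 23.9 − √(23.9² − 2 × 5180/(0.85 × 4 × 12.7)) = 5.699 in.
A_s = 0.85 f'_c a b / f_y = 0.85 × 4 × 5.699 × 12.7 / 60 = 4.101 in².

A_s ≈ 4.10 in²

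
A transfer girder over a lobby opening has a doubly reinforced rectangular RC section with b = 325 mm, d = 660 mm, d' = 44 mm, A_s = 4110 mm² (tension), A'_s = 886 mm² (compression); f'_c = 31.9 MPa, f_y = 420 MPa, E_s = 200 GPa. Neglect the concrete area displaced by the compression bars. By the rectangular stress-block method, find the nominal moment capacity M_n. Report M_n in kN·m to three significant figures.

M_n ≈ 1020 kN·m

Assume both tension and compression steel yield.
Net tension couple steel: A_s − A'_s = 3224 mm².
a = (A_s − A'_s) f_y / (0.85 f'_c b) = 1354080/(0.85 × 31.9 × 325) = 153.66 mm.
c = a/β₁ = 153.66/0.822 = 186.93 mm; ε'_s = 0.003(c − d')/c = 0.0023 ≥ f_y/E_s = 0.0021, so compression steel does yield.
M_n = (A_s − A'_s) f_y (d − a/2) + A'_s f_y (d − d') = [1354080 × (660 − 76.83) + 372120 × (660 − 44)] × 10⁻⁶ = 789.66 + 229.23 = 1018.89 kN·m.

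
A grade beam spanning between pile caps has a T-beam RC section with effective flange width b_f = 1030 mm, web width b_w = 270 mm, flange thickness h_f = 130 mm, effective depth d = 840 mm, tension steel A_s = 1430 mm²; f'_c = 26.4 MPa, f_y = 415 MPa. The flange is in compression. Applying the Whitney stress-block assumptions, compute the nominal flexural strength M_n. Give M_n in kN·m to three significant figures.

M_n ≈ 491 kN·m

Tension: T = A_s f_y = 1430 × 415 = 593450 N.
Try a within the flange: a = T/(0.85 f'_c b_f) = 593450/(0.85 × 26.4 × 1030) = 25.68 mm.
Since a = 25.68 ≤ h_f = 130 mm, the stress block lies entirely in the flange; analyse as a rectangular beam of width b_f.
M_n = T(d − a/2) = 593450 × (840 − 12.84) = 490.88 × 10⁶ N·mm.
M_n = 490.88 kN·m.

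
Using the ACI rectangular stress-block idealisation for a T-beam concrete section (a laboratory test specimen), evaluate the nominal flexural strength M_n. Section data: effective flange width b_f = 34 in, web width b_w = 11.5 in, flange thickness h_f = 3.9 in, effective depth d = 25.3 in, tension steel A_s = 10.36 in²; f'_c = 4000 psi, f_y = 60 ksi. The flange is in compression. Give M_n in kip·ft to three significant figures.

M_n ≈ 1150 kip·ft

Tension: T = A_s f_y = 10.36 × 60 = 621.6 kips.
Try a within the flange: a = T/(0.85 f'_c b_f) = 621.6/(0.85 × 4 × 34) = 5.377 in.
a = 5.377 > h_f = 3.9 in: the block extends into the web. Split into flange-overhang and web parts.
C_f = 0.85 f'_c (b_f − b_w) h_f = 0.85 × 4 × (34 − 11.5) × 3.9 = 298.4 kips.
Remaining web compression depth: a_w = (T − C_f)/(0.85 f'_c b_w) = (621.6 − 298.4)/(0.85 × 4 × 11.5) = 8.266 in.
M_n = C_f(d − h_f/2) + (T − C_f)(d − a_w/2) = 298.4 × (25.3 − 1.95) + 323.2 × (25.3 − 4.133) = 6967.6 + 6841.2 = 13808.8 kip·in.
M_n = 13808.8/12 = 1150.73 kip·ft.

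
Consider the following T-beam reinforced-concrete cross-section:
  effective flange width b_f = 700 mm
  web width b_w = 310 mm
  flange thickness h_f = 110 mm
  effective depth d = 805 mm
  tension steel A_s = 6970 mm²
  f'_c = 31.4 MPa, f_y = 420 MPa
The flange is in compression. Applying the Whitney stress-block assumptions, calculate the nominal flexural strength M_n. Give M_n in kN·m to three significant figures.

M_n ≈ 2100 kN·m

Tension: T = A_s f_y = 6970 × 420 = 2927400 N.
Try a within the flange: a = T/(0.85 f'_c b_f) = 2927400/(0.85 × 31.4 × 700) = 156.69 mm.
a = 156.69 > h_f = 110 mm: the block extends into the web. Split into flange-overhang and web parts.
C_f = 0.85 f'_c (b_f − b_w) h_f = 0.85 × 31.4 × (700 − 310) × 110 = 1145001 N.
Remaining web compression depth: a_w = (T − C_f)/(0.85 f'_c b_w) = (2927400 − 1145001)/(0.85 × 31.4 × 310) = 215.42 mm.
M_n = C_f(d − h_f/2) + (T − C_f)(d − a_w/2) = 1145001 × (805 − 55) + 1782399 × (805 − 107.71) = 858.75 + 1242.85 = 2101.60 × 10⁶ N·mm.
M_n = 2101.60 kN·m.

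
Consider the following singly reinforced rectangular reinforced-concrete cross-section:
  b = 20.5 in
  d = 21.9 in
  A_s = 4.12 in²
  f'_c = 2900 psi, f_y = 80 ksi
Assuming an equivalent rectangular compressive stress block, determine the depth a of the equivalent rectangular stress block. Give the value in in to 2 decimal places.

T = A_s f_y = 4.12 × 80 = 329.6 kips.
a = T/(0.85 f'_c b) = 329.6/(0.85 × 2.9 × 20.5) = 6.52 in.

a ≈ 6.52 in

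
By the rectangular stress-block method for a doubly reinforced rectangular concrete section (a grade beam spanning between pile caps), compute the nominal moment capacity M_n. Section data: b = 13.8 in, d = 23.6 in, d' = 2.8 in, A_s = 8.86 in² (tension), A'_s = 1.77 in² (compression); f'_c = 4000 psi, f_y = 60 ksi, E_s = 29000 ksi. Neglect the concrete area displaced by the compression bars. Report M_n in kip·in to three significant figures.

Assume both steels yield.
a = (A_s − A'_s) f_y/(0.85 f'_c b) = (8.86 − 1.77) × 60/(0.85 × 4 × 13.8) = 9.066 in.
c = a/β₁ = 9.066/0.85 = 10.666 in; ε'_s = 0.003(c − d')/c = 0.0022 ≥ ε_y = 0.0021, so the compression steel yields.
M_n = (A_s − A'_s) f_y (d − a/2) + A'_s f_y (d − d') = 425.4 × (23.6 − 4.533) + 106.2 × (23.6 − 2.8) = 8111.1 + 2209.0 = 10320.1 kip·in.

M_n ≈ 10300 kip·in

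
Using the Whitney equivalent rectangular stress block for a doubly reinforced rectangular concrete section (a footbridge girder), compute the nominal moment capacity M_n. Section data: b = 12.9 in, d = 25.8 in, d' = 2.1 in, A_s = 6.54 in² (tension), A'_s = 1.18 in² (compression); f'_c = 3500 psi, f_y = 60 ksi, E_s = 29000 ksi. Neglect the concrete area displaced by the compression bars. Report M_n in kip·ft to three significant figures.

M_n ≈ 719 kip·ft

Assume both steels yield.
a = (A_s − A'_s) f_y/(0.85 f'_c b) = (6.54 − 1.18) × 60/(0.85 × 3.5 × 12.9) = 8.380 in.
c = a/β₁ = 8.380/0.85 = 9.859 in; ε'_s = 0.003(c − d')/c = 0.0024 ≥ ε_y = 0.0021, so the compression steel yields.
M_n = (A_s − A'_s) f_y (d − a/2) + A'_s f_y (d − d') = 321.6 × (25.8 − 4.19) + 70.8 × (25.8 − 2.1) = 6949.8 + 1678.0 = 8627.8 kip·in = 8627.8/12 = 718.98 kip·ft.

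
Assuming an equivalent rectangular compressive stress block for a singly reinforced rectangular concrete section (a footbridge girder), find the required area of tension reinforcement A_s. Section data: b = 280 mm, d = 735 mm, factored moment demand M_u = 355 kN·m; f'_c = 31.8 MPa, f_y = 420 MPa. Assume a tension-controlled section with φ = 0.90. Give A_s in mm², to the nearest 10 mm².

M_n = M_u/φ = 355/0.90 = 394.444 kN·m.
With M_n = 0.85 f'_c a b (d − a/2), solve the quadratic for a:
a = d − √(d² − 2M_n/(0.85 f'_c b)) = 735 − √(735² − 2 × 394.444×10⁶/(0.85 × 31.8 × 280)) = 74.70 mm.
A_s = 0.85 f'_c a b / f_y = 0.85 × 31.8 × 74.70 × 280 / 420 = 1346.1 mm².

A_s ≈ 1350 mm²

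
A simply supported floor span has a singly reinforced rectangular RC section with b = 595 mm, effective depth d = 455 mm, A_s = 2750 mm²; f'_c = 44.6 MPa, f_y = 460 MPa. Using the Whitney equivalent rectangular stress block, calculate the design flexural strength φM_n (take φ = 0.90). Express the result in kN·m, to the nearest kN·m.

T = A_s f_y = 2750 × 460 = 1265000 N = 1265 kN.
From C = T: a = T/(0.85 f'_c b) = 1265000/(0.85 × 44.6 × 595) = 56.08 mm.
M_n = T(d − a/2) = 1265 kN × (455 − 28.04) mm = 540.10 kN·m.
φM_n = 0.90 × 540.10 = 486.09 kN·m.

φM_n ≈ 486 kN·m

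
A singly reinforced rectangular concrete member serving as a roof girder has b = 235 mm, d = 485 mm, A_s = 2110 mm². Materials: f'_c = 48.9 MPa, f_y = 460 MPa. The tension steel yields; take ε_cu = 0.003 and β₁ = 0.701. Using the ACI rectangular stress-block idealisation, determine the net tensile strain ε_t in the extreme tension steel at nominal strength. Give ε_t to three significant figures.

a = A_s f_y/(0.85 f'_c b) = 99.37 mm.
β₁ = 0.701, so c = a/β₁ = 99.37/0.701 = 141.75 mm.
From the linear strain diagram with ε_cu = 0.003: ε_t = 0.003 (d − c)/c = 0.003 × (485 − 141.75)/141.75 = 0.00726.
Since ε_t ≥ 0.005, the section is tension-controlled.

ε_t ≈ 0.00726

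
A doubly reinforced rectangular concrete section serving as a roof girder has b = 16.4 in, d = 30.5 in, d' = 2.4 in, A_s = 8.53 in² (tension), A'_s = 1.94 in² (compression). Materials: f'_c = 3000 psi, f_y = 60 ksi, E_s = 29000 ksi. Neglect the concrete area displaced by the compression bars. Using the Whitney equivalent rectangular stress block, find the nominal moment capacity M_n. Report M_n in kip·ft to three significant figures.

M_n ≈ 1120 kip·ft

Assume both steels yield.
a = (A_s − A'_s) f_y/(0.85 f'_c b) = (8.53 − 1.94) × 60/(0.85 × 3 × 16.4) = 9.455 in.
c = a/β₁ = 9.455/0.85 = 11.124 in; ε'_s = 0.003(c − d')/c = 0.0024 ≥ ε_y = 0.0021, so the compression steel yields.
M_n = (A_s − A'_s) f_y (d − a/2) + A'_s f_y (d − d') = 395.4 × (30.5 − 4.7275) + 116.4 × (30.5 − 2.4) = 10190.4 + 3270.8 = 13461.2 kip·in = 13461.2/12 = 1121.77 kip·ft.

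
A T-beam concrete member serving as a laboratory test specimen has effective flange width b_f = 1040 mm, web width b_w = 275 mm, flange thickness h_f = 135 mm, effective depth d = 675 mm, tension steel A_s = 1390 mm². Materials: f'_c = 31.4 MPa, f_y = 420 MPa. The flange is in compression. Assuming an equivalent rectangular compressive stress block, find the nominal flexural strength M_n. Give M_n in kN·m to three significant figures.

M_n ≈ 388 kN·m

Tension: T = A_s f_y = 1390 × 420 = 583800 N.
Try a within the flange: a = T/(0.85 f'_c b_f) = 583800/(0.85 × 31.4 × 1040) = 21.03 mm.
Since a = 21.03 ≤ h_f = 135 mm, the stress block lies entirely in the flange; analyse as a rectangular beam of width b_f.
M_n = T(d − a/2) = 583800 × (675 − 10.515) = 387.93 × 10⁶ N·mm.
M_n = 387.93 kN·m.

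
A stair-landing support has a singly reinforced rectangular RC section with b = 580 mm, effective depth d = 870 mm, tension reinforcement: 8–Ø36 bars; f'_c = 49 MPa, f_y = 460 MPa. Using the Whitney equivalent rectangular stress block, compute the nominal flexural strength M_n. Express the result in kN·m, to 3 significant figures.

A_s = 8 × 1018 = 8144 mm².
T = A_s f_y = 8144 × 460 = 3746240 N = 3746.24 kN.
From C = T: a = T/(0.85 f'_c b) = 3746240/(0.85 × 49 × 580) = 155.08 mm.
M_n = T(d − a/2) = 3746.24 kN × (870 − 77.54) mm = 2968.75 kN·m.

M_n ≈ 2970 kN·m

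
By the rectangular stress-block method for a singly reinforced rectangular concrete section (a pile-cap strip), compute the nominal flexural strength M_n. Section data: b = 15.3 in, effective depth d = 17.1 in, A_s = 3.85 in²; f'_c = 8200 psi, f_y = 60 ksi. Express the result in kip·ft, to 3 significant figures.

M_n ≈ 308 kip·ft

T = A_s f_y = 3.85 × 60 = 231 kips.
a = T/(0.85 f'_c b) = 231/(0.85 × 8.2 × 15.3) = 2.166 in.
M_n = T(d − a/2) = 231 × (17.1 − 1.083) = 3699.9 kip·in = 3699.9/12 = 308.33 kip·ft.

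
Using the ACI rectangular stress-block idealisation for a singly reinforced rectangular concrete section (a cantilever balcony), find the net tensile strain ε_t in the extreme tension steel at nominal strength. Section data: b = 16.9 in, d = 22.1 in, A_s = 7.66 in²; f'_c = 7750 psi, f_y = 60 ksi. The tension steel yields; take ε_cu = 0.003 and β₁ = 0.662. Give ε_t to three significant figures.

a = A_s f_y/(0.85 f'_c b) = 4.128 in.
β₁ = 0.662, so c = a/β₁ = 4.128/0.662 = 6.236 in.
From the linear strain diagram with ε_cu = 0.003: ε_t = 0.003 (d − c)/c = 0.003 × (22.1 − 6.236)/6.236 = 0.00763.
Since ε_t ≥ 0.005, the section is tension-controlled.

ε_t ≈ 0.00763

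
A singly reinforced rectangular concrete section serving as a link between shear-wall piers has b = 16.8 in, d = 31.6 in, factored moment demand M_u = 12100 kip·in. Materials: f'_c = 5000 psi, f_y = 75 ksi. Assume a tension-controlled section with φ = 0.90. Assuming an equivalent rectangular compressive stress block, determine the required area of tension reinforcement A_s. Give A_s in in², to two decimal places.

A_s ≈ 6.34 in²

M_n = M_u/φ = 12100/0.90 = 13444.4 kip·in.
From M_n = 0.85 f'_c a b (d − a/2):
a = d − √(d² − 2M_n/(0.85 f'_c b)) = 31.6 − √(31.6² − 2 × 13444.4/(0.85 × 5 × 16.8)) = 6.661 in.
A_s = 0.85 f'_c a b / f_y = 0.85 × 5 × 6.661 × 16.8 / 75 = 6.341 in².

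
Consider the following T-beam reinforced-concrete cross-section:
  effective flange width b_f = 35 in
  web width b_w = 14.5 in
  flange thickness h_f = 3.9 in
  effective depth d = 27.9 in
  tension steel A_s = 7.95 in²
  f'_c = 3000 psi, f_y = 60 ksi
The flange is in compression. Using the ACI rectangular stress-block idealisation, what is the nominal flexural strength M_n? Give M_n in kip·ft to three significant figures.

M_n ≈ 992 kip·ft

Tension: T = A_s f_y = 7.95 × 60 = 477 kips.
Try a within the flange: a = T/(0.85 f'_c b_f) = 477/(0.85 × 3 × 35) = 5.345 in.
a = 5.345 > h_f = 3.9 in: the block extends into the web. Split into flange-overhang and web parts.
C_f = 0.85 f'_c (b_f − b_w) h_f = 0.85 × 3 × (35 − 14.5) × 3.9 = 203.9 kips.
Remaining web compression depth: a_w = (T − C_f)/(0.85 f'_c b_w) = (477 − 203.9)/(0.85 × 3 × 14.5) = 7.386 in.
M_n = C_f(d − h_f/2) + (T − C_f)(d − a_w/2) = 203.9 × (27.9 − 1.95) + 273.1 × (27.9 − 3.693) = 5291.2 + 6610.9 = 11902.1 kip·in.
M_n = 11902.1/12 = 991.84 kip·ft.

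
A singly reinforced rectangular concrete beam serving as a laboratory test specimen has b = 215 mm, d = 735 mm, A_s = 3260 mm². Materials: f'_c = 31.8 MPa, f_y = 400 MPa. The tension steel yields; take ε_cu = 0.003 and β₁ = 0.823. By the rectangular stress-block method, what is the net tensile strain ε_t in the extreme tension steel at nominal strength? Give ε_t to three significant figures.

a = A_s f_y/(0.85 f'_c b) = 224.38 mm.
β₁ = 0.823, so c = a/β₁ = 224.38/0.823 = 272.64 mm.
From the linear strain diagram with ε_cu = 0.003: ε_t = 0.003 (d − c)/c = 0.003 × (735 − 272.64)/272.64 = 0.00509.
Since ε_t ≥ 0.005, the section is tension-controlled.

ε_t ≈ 0.00509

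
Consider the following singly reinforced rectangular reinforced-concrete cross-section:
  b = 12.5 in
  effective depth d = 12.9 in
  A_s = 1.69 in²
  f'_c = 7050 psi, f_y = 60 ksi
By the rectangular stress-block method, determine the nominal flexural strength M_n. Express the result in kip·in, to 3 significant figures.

T = A_s f_y = 1.69 × 60 = 101.4 kips.
a = T/(0.85 f'_c b) = 101.4/(0.85 × 7.05 × 12.5) = 1.354 in.
M_n = T(d − a/2) = 101.4 × (12.9 − 0.677) = 1239.4 kip·in.

M_n ≈ 1240 kip·in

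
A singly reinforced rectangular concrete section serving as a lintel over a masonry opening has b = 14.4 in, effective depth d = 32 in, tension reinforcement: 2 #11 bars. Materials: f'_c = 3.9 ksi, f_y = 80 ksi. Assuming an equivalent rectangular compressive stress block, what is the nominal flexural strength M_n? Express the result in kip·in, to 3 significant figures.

M_n ≈ 7330 kip·in

A_s = 2 × 1.56 = 3.12 in².
T = A_s f_y = 3.12 × 80 = 249.6 kips.
a = T/(0.85 f'_c b) = 249.6/(0.85 × 3.9 × 14.4) = 5.229 in.
M_n = T(d − a/2) = 249.6 × (32 − 2.6145) = 7334.6 kip·in.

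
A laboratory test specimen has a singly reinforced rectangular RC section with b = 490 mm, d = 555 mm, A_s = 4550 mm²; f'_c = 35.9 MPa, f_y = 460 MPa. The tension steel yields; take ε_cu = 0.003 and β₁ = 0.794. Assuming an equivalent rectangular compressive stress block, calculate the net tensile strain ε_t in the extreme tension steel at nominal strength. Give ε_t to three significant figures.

ε_t ≈ 0.00644

a = A_s f_y/(0.85 f'_c b) = 139.98 mm.
β₁ = 0.794, so c = a/β₁ = 139.98/0.794 = 176.30 mm.
From the linear strain diagram with ε_cu = 0.003: ε_t = 0.003 (d − c)/c = 0.003 × (555 − 176.30)/176.30 = 0.00644.
Since ε_t ≥ 0.005, the section is tension-controlled.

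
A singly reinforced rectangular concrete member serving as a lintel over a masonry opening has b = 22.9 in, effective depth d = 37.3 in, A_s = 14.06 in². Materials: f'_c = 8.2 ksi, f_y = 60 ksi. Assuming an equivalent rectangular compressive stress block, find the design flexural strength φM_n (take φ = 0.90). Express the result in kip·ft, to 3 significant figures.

φM_n ≈ 2190 kip·ft

T = A_s f_y = 14.06 × 60 = 843.6 kips.
a = T/(0.85 f'_c b) = 843.6/(0.85 × 8.2 × 22.9) = 5.285 in.
M_n = T(d − a/2) = 843.6 × (37.3 − 2.6425) = 29237.1 kip·in = 29237.1/12 = 2436.43 kip·ft.
φM_n = 0.90 × 2436.43 = 2192.79 kip·ft.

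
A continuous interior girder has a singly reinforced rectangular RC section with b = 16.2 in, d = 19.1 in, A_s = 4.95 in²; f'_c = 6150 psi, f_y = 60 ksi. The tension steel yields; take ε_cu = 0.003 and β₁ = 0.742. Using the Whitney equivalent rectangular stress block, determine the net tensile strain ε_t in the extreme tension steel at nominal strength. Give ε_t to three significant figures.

ε_t ≈ 0.00912

a = A_s f_y/(0.85 f'_c b) = 3.507 in.
β₁ = 0.742, so c = a/β₁ = 3.507/0.742 = 4.726 in.
From the linear strain diagram with ε_cu = 0.003: ε_t = 0.003 (d − c)/c = 0.003 × (19.1 − 4.726)/4.726 = 0.00912.
Since ε_t ≥ 0.005, the section is tension-controlled.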